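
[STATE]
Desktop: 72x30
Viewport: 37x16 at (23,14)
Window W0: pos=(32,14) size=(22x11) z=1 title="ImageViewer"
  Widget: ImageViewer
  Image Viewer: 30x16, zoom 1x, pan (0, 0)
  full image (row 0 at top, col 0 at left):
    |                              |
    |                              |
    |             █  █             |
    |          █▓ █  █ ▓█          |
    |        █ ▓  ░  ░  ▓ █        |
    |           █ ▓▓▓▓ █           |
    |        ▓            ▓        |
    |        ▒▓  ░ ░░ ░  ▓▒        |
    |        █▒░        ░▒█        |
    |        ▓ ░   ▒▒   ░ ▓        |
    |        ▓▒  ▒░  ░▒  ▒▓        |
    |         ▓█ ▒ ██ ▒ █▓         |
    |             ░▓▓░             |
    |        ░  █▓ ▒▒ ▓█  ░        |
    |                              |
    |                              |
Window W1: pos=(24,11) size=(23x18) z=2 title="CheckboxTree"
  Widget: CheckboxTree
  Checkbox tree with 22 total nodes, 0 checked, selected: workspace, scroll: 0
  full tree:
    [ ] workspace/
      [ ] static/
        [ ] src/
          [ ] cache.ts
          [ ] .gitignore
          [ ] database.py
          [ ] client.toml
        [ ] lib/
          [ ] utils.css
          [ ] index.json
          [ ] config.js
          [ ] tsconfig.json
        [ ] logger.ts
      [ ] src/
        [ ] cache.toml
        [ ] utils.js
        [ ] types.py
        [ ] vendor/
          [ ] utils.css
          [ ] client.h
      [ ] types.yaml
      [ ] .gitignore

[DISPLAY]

 ┃>[ ] workspace/      ┃━━━━━━┓      
 ┃   [ ] static/       ┃      ┃      
 ┃     [ ] src/        ┃──────┨      
 ┃       [ ] cache.ts  ┃      ┃      
 ┃       [ ] .gitignore┃      ┃      
 ┃       [ ] database.p┃  █   ┃      
 ┃       [ ] client.tom┃  █ ▓█┃      
 ┃     [ ] lib/        ┃  ░  ▓┃      
 ┃       [ ] utils.css ┃▓▓▓ █ ┃      
 ┃       [ ] index.json┃      ┃      
 ┃       [ ] config.js ┃━━━━━━┛      
 ┃       [ ] tsconfig.j┃             
 ┃     [ ] logger.ts   ┃             
 ┃   [ ] src/          ┃             
 ┗━━━━━━━━━━━━━━━━━━━━━┛             
                                     


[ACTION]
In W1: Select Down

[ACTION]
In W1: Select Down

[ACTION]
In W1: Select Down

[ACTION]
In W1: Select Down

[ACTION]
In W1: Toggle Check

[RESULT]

 ┃ [-] workspace/      ┃━━━━━━┓      
 ┃   [-] static/       ┃      ┃      
 ┃     [-] src/        ┃──────┨      
 ┃       [ ] cache.ts  ┃      ┃      
 ┃>      [x] .gitignore┃      ┃      
 ┃       [ ] database.p┃  █   ┃      
 ┃       [ ] client.tom┃  █ ▓█┃      
 ┃     [ ] lib/        ┃  ░  ▓┃      
 ┃       [ ] utils.css ┃▓▓▓ █ ┃      
 ┃       [ ] index.json┃      ┃      
 ┃       [ ] config.js ┃━━━━━━┛      
 ┃       [ ] tsconfig.j┃             
 ┃     [ ] logger.ts   ┃             
 ┃   [ ] src/          ┃             
 ┗━━━━━━━━━━━━━━━━━━━━━┛             
                                     


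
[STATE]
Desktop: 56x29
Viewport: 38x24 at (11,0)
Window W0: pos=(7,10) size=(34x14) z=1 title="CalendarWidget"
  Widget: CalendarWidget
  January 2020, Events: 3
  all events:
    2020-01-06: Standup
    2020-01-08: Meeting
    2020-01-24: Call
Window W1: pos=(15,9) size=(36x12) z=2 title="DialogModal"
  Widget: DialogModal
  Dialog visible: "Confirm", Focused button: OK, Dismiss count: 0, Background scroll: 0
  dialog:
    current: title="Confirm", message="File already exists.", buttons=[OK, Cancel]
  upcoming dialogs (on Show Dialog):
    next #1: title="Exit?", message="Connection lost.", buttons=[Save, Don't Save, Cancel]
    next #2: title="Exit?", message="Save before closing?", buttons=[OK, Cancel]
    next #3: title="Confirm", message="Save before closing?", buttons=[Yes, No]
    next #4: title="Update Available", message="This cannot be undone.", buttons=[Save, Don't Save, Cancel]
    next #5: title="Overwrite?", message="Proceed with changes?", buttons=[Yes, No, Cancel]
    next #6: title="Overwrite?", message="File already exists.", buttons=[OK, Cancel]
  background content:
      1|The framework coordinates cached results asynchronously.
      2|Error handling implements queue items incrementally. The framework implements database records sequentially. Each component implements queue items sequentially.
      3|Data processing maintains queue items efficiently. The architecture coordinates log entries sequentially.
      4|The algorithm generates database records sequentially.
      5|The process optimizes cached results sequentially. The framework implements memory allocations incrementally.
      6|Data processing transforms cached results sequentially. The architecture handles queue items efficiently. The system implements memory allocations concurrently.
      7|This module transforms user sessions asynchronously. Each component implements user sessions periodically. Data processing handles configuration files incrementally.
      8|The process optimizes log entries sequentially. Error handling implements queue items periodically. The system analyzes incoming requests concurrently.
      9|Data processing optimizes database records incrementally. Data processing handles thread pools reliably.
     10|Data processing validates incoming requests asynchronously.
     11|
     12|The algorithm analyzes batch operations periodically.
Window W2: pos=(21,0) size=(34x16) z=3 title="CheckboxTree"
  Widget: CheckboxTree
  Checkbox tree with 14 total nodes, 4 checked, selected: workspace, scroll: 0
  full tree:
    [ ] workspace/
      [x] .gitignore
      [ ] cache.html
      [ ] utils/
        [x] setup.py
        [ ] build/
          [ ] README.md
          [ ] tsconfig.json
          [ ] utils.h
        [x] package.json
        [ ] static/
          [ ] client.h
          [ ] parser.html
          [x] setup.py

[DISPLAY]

          ┏━━━━━━━━━━━━━━━━━━━━━━━━━━━
          ┃ CheckboxTree              
          ┠───────────────────────────
          ┃>[-] workspace/            
          ┃   [x] .gitignore          
          ┃   [ ] cache.html          
          ┃   [-] utils/              
          ┃     [x] setup.py          
          ┃     [ ] build/            
    ┏━━━━━┃       [ ] README.md       
━━━━┃ Dial┃       [ ] tsconfig.json   
lend┠─────┃       [ ] utils.h         
────┃The f┃     [x] package.json      
    ┃Error┃     [-] static/           
Tu W┃Data ┃       [ ] client.h        
    ┃The a┗━━━━━━━━━━━━━━━━━━━━━━━━━━━
  7 ┃The p│    [OK]  Cancel      │resu
14 1┃Data └──────────────────────┘ched
21 2┃This module transforms user sessi
28 2┃The process optimizes log entries
    ┗━━━━━━━━━━━━━━━━━━━━━━━━━━━━━━━━━
                             ┃        
                             ┃        
━━━━━━━━━━━━━━━━━━━━━━━━━━━━━┛        


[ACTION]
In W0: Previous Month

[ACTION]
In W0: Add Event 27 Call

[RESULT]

          ┏━━━━━━━━━━━━━━━━━━━━━━━━━━━
          ┃ CheckboxTree              
          ┠───────────────────────────
          ┃>[-] workspace/            
          ┃   [x] .gitignore          
          ┃   [ ] cache.html          
          ┃   [-] utils/              
          ┃     [x] setup.py          
          ┃     [ ] build/            
    ┏━━━━━┃       [ ] README.md       
━━━━┃ Dial┃       [ ] tsconfig.json   
lend┠─────┃       [ ] utils.h         
────┃The f┃     [x] package.json      
    ┃Error┃     [-] static/           
Tu W┃Data ┃       [ ] client.h        
    ┃The a┗━━━━━━━━━━━━━━━━━━━━━━━━━━━
 3  ┃The p│    [OK]  Cancel      │resu
10 1┃Data └──────────────────────┘ched
17 1┃This module transforms user sessi
24 2┃The process optimizes log entries
31  ┗━━━━━━━━━━━━━━━━━━━━━━━━━━━━━━━━━
                             ┃        
                             ┃        
━━━━━━━━━━━━━━━━━━━━━━━━━━━━━┛        


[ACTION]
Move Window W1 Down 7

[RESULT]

          ┏━━━━━━━━━━━━━━━━━━━━━━━━━━━
          ┃ CheckboxTree              
          ┠───────────────────────────
          ┃>[-] workspace/            
          ┃   [x] .gitignore          
          ┃   [ ] cache.html          
          ┃   [-] utils/              
          ┃     [x] setup.py          
          ┃     [ ] build/            
          ┃       [ ] README.md       
━━━━━━━━━━┃       [ ] tsconfig.json   
lendarWidg┃       [ ] utils.h         
──────────┃     [x] package.json      
      Dece┃     [-] static/           
Tu We Th F┃       [ ] client.h        
          ┗━━━━━━━━━━━━━━━━━━━━━━━━━━━
 3  ┏━━━━━━━━━━━━━━━━━━━━━━━━━━━━━━━━━
10 1┃ DialogModal                     
17 1┠─────────────────────────────────
24 2┃The framework coordinates cached 
31  ┃Error┌──────────────────────┐ue i
    ┃Data │       Confirm        │ue i
    ┃The a│ File already exists. │ase 
━━━━┃The p│    [OK]  Cancel      │resu


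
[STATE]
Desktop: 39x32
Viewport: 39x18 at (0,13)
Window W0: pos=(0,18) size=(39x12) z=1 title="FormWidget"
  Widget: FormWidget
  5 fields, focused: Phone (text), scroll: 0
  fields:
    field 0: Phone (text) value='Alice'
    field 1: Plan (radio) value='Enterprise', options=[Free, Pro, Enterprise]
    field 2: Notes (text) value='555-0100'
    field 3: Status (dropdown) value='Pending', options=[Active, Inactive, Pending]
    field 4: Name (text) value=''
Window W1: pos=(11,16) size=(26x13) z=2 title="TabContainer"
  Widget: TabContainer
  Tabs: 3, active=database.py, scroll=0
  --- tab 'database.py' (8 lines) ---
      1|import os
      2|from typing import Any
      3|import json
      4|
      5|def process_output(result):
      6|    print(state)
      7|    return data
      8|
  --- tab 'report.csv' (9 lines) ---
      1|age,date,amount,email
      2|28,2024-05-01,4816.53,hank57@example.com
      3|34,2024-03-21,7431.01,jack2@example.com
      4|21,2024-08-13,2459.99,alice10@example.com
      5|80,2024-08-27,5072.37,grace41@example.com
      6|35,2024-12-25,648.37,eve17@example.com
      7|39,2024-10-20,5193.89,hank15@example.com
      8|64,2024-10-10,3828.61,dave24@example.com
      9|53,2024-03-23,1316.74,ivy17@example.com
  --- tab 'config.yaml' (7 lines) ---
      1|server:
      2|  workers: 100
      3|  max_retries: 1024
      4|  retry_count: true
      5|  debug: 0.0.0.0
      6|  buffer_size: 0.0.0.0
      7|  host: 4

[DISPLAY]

                                       
                                       
                                       
           ┏━━━━━━━━━━━━━━━━━━━━━━━━┓  
           ┃ TabContainer           ┃  
┏━━━━━━━━━━┠────────────────────────┨━┓
┃ FormWidge┃[database.py]│ report.cs┃ ┃
┠──────────┃────────────────────────┃─┨
┃> Phone:  ┃import os               ┃]┃
┃  Plan:   ┃from typing import Any  ┃ ┃
┃  Notes:  ┃import json             ┃]┃
┃  Status: ┃                        ┃]┃
┃  Name:   ┃def process_output(resul┃]┃
┃          ┃    print(state)        ┃ ┃
┃          ┃    return data         ┃ ┃
┃          ┗━━━━━━━━━━━━━━━━━━━━━━━━┛ ┃
┗━━━━━━━━━━━━━━━━━━━━━━━━━━━━━━━━━━━━━┛
                                       


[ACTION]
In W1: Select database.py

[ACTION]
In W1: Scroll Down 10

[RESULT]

                                       
                                       
                                       
           ┏━━━━━━━━━━━━━━━━━━━━━━━━┓  
           ┃ TabContainer           ┃  
┏━━━━━━━━━━┠────────────────────────┨━┓
┃ FormWidge┃[database.py]│ report.cs┃ ┃
┠──────────┃────────────────────────┃─┨
┃> Phone:  ┃                        ┃]┃
┃  Plan:   ┃                        ┃ ┃
┃  Notes:  ┃                        ┃]┃
┃  Status: ┃                        ┃]┃
┃  Name:   ┃                        ┃]┃
┃          ┃                        ┃ ┃
┃          ┃                        ┃ ┃
┃          ┗━━━━━━━━━━━━━━━━━━━━━━━━┛ ┃
┗━━━━━━━━━━━━━━━━━━━━━━━━━━━━━━━━━━━━━┛
                                       


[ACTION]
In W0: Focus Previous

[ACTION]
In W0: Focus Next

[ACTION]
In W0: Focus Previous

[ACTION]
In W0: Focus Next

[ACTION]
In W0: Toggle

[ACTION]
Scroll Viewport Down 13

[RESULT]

                                       
                                       
           ┏━━━━━━━━━━━━━━━━━━━━━━━━┓  
           ┃ TabContainer           ┃  
┏━━━━━━━━━━┠────────────────────────┨━┓
┃ FormWidge┃[database.py]│ report.cs┃ ┃
┠──────────┃────────────────────────┃─┨
┃> Phone:  ┃                        ┃]┃
┃  Plan:   ┃                        ┃ ┃
┃  Notes:  ┃                        ┃]┃
┃  Status: ┃                        ┃]┃
┃  Name:   ┃                        ┃]┃
┃          ┃                        ┃ ┃
┃          ┃                        ┃ ┃
┃          ┗━━━━━━━━━━━━━━━━━━━━━━━━┛ ┃
┗━━━━━━━━━━━━━━━━━━━━━━━━━━━━━━━━━━━━━┛
                                       
                                       


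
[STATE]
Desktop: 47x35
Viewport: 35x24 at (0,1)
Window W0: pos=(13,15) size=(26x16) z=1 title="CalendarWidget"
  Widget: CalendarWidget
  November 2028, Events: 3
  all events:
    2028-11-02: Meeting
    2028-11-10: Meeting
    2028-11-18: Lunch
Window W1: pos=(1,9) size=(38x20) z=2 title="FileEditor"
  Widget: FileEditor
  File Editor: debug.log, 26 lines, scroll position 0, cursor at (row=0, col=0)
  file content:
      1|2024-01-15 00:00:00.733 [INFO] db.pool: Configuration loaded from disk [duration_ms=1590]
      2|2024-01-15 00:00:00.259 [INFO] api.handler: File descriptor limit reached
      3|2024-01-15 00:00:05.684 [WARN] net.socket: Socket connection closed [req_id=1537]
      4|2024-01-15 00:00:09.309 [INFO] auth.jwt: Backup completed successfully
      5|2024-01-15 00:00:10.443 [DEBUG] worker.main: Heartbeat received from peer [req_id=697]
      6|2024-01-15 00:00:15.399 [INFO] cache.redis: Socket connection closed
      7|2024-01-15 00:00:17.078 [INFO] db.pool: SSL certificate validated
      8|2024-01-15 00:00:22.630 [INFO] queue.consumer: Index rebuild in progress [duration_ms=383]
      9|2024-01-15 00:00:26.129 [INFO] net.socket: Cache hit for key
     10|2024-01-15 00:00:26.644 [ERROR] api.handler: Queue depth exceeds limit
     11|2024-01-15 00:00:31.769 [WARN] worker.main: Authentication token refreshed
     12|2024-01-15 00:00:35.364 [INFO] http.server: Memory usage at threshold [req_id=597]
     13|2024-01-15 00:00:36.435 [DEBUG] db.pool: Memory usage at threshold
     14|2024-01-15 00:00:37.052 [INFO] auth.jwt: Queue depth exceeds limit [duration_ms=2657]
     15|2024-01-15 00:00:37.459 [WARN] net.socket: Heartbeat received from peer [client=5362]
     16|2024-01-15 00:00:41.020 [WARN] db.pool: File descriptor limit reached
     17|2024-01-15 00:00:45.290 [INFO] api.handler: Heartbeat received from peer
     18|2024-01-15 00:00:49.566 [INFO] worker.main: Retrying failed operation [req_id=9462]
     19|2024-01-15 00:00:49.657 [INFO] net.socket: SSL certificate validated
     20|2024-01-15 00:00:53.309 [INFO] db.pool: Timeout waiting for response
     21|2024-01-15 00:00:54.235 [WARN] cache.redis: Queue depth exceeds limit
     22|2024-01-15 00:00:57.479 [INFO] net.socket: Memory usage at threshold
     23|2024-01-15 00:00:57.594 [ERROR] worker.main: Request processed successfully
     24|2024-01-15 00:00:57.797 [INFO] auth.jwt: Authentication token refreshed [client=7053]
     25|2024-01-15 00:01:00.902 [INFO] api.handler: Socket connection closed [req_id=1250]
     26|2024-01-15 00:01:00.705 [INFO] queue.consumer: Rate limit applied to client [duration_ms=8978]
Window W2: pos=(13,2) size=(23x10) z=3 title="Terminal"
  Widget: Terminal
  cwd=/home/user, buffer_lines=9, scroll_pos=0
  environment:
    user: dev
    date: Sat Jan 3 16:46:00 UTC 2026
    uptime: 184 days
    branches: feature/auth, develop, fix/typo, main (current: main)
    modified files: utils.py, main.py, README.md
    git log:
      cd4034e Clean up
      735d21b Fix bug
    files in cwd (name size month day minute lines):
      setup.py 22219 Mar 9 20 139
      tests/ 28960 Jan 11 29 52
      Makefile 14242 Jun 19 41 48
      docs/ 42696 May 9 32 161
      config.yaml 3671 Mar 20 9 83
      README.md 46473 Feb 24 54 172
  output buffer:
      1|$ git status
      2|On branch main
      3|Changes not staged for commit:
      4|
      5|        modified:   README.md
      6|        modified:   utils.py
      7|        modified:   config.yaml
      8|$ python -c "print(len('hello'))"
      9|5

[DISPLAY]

                                   
             ┏━━━━━━━━━━━━━━━━━━━━━
             ┃ Terminal            
             ┠─────────────────────
             ┃$ git status         
             ┃On branch main       
             ┃Changes not staged fo
             ┃                     
 ┏━━━━━━━━━━━┃        modified:   R
 ┃ FileEditor┃        modified:   u
 ┠───────────┗━━━━━━━━━━━━━━━━━━━━━
 ┃█024-01-15 00:00:00.733 [INFO] db
 ┃2024-01-15 00:00:00.259 [INFO] ap
 ┃2024-01-15 00:00:05.684 [WARN] ne
 ┃2024-01-15 00:00:09.309 [INFO] au
 ┃2024-01-15 00:00:10.443 [DEBUG] w
 ┃2024-01-15 00:00:15.399 [INFO] ca
 ┃2024-01-15 00:00:17.078 [INFO] db
 ┃2024-01-15 00:00:22.630 [INFO] qu
 ┃2024-01-15 00:00:26.129 [INFO] ne
 ┃2024-01-15 00:00:26.644 [ERROR] a
 ┃2024-01-15 00:00:31.769 [WARN] wo
 ┃2024-01-15 00:00:35.364 [INFO] ht
 ┃2024-01-15 00:00:36.435 [DEBUG] d


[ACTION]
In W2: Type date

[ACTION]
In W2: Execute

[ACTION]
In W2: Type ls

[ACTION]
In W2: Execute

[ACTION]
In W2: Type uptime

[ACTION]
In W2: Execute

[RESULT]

                                   
             ┏━━━━━━━━━━━━━━━━━━━━━
             ┃ Terminal            
             ┠─────────────────────
             ┃Sat Jan 3 16:46:00 UT
             ┃$ ls                 
             ┃setup.py  tests/  Mak
             ┃$ uptime             
 ┏━━━━━━━━━━━┃ 10:00  up 184 days  
 ┃ FileEditor┃$ █                  
 ┠───────────┗━━━━━━━━━━━━━━━━━━━━━
 ┃█024-01-15 00:00:00.733 [INFO] db
 ┃2024-01-15 00:00:00.259 [INFO] ap
 ┃2024-01-15 00:00:05.684 [WARN] ne
 ┃2024-01-15 00:00:09.309 [INFO] au
 ┃2024-01-15 00:00:10.443 [DEBUG] w
 ┃2024-01-15 00:00:15.399 [INFO] ca
 ┃2024-01-15 00:00:17.078 [INFO] db
 ┃2024-01-15 00:00:22.630 [INFO] qu
 ┃2024-01-15 00:00:26.129 [INFO] ne
 ┃2024-01-15 00:00:26.644 [ERROR] a
 ┃2024-01-15 00:00:31.769 [WARN] wo
 ┃2024-01-15 00:00:35.364 [INFO] ht
 ┃2024-01-15 00:00:36.435 [DEBUG] d


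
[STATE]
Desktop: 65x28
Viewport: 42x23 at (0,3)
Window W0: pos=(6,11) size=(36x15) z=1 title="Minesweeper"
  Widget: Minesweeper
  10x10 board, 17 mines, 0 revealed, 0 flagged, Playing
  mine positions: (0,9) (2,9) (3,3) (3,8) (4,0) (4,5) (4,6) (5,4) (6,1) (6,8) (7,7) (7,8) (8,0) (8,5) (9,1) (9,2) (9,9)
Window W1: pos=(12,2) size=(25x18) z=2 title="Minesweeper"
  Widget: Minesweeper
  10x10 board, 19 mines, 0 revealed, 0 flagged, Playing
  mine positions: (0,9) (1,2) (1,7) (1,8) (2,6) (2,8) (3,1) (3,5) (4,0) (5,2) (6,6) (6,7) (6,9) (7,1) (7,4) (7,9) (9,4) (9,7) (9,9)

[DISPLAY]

            ┃ Minesweeper           ┃     
            ┠───────────────────────┨     
            ┃■■■■■■■■■■             ┃     
            ┃■■■■■■■■■■             ┃     
            ┃■■■■■■■■■■             ┃     
            ┃■■■■■■■■■■             ┃     
            ┃■■■■■■■■■■             ┃     
            ┃■■■■■■■■■■             ┃     
      ┏━━━━━┃■■■■■■■■■■             ┃━━━━┓
      ┃ Mine┃■■■■■■■■■■             ┃    ┃
      ┠─────┃■■■■■■■■■■             ┃────┨
      ┃■■■■■┃■■■■■■■■■■             ┃    ┃
      ┃■■■■■┃                       ┃    ┃
      ┃■■■■■┃                       ┃    ┃
      ┃■■■■■┃                       ┃    ┃
      ┃■■■■■┃                       ┃    ┃
      ┃■■■■■┗━━━━━━━━━━━━━━━━━━━━━━━┛    ┃
      ┃■■■■■■■■■■                        ┃
      ┃■■■■■■■■■■                        ┃
      ┃■■■■■■■■■■                        ┃
      ┃■■■■■■■■■■                        ┃
      ┃                                  ┃
      ┗━━━━━━━━━━━━━━━━━━━━━━━━━━━━━━━━━━┛


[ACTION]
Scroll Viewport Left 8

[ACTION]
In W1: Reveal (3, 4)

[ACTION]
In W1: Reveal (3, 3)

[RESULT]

            ┃ Minesweeper           ┃     
            ┠───────────────────────┨     
            ┃■■■■■■■■■■             ┃     
            ┃■■■■■■■■■■             ┃     
            ┃■■211■■■■■             ┃     
            ┃■■1 1■■■■■             ┃     
            ┃■■211■■■■■             ┃     
            ┃■■■■■■■■■■             ┃     
      ┏━━━━━┃■■■■■■■■■■             ┃━━━━┓
      ┃ Mine┃■■■■■■■■■■             ┃    ┃
      ┠─────┃■■■■■■■■■■             ┃────┨
      ┃■■■■■┃■■■■■■■■■■             ┃    ┃
      ┃■■■■■┃                       ┃    ┃
      ┃■■■■■┃                       ┃    ┃
      ┃■■■■■┃                       ┃    ┃
      ┃■■■■■┃                       ┃    ┃
      ┃■■■■■┗━━━━━━━━━━━━━━━━━━━━━━━┛    ┃
      ┃■■■■■■■■■■                        ┃
      ┃■■■■■■■■■■                        ┃
      ┃■■■■■■■■■■                        ┃
      ┃■■■■■■■■■■                        ┃
      ┃                                  ┃
      ┗━━━━━━━━━━━━━━━━━━━━━━━━━━━━━━━━━━┛


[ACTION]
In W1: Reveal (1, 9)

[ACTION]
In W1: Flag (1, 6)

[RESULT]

            ┃ Minesweeper           ┃     
            ┠───────────────────────┨     
            ┃■■■■■■■■■■             ┃     
            ┃■■■■■■⚑■■3             ┃     
            ┃■■211■■■■■             ┃     
            ┃■■1 1■■■■■             ┃     
            ┃■■211■■■■■             ┃     
            ┃■■■■■■■■■■             ┃     
      ┏━━━━━┃■■■■■■■■■■             ┃━━━━┓
      ┃ Mine┃■■■■■■■■■■             ┃    ┃
      ┠─────┃■■■■■■■■■■             ┃────┨
      ┃■■■■■┃■■■■■■■■■■             ┃    ┃
      ┃■■■■■┃                       ┃    ┃
      ┃■■■■■┃                       ┃    ┃
      ┃■■■■■┃                       ┃    ┃
      ┃■■■■■┃                       ┃    ┃
      ┃■■■■■┗━━━━━━━━━━━━━━━━━━━━━━━┛    ┃
      ┃■■■■■■■■■■                        ┃
      ┃■■■■■■■■■■                        ┃
      ┃■■■■■■■■■■                        ┃
      ┃■■■■■■■■■■                        ┃
      ┃                                  ┃
      ┗━━━━━━━━━━━━━━━━━━━━━━━━━━━━━━━━━━┛


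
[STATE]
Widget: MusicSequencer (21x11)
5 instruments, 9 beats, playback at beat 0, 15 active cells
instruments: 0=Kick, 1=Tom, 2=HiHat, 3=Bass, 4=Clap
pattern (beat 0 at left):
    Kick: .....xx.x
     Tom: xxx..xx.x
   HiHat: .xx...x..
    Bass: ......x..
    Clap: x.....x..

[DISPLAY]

      ▼12345678      
  Kick·····██·█      
   Tom███··██·█      
 HiHat·██···█··      
  Bass······█··      
  Clap█·····█··      
                     
                     
                     
                     
                     


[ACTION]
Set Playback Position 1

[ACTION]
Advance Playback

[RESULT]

      01▼345678      
  Kick·····██·█      
   Tom███··██·█      
 HiHat·██···█··      
  Bass······█··      
  Clap█·····█··      
                     
                     
                     
                     
                     


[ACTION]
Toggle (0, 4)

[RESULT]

      01▼345678      
  Kick····███·█      
   Tom███··██·█      
 HiHat·██···█··      
  Bass······█··      
  Clap█·····█··      
                     
                     
                     
                     
                     


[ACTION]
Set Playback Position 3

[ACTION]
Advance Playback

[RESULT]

      0123▼5678      
  Kick····███·█      
   Tom███··██·█      
 HiHat·██···█··      
  Bass······█··      
  Clap█·····█··      
                     
                     
                     
                     
                     


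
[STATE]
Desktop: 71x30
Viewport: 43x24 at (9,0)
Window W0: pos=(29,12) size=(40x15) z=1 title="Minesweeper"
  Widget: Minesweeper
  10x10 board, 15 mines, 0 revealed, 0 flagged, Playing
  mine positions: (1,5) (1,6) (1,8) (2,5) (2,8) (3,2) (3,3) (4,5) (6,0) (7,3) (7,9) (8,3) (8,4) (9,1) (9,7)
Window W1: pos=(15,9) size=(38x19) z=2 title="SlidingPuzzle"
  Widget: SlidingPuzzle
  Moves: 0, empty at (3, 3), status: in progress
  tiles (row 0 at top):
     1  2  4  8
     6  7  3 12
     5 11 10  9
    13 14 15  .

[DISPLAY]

                                           
                                           
                                           
                                           
                                           
                                           
                                           
                                           
                                           
      ┏━━━━━━━━━━━━━━━━━━━━━━━━━━━━━━━━━━━━
      ┃ SlidingPuzzle                      
      ┠────────────────────────────────────
      ┃┌────┬────┬────┬────┐               
      ┃│  1 │  2 │  4 │  8 │               
      ┃├────┼────┼────┼────┤               
      ┃│  6 │  7 │  3 │ 12 │               
      ┃├────┼────┼────┼────┤               
      ┃│  5 │ 11 │ 10 │  9 │               
      ┃├────┼────┼────┼────┤               
      ┃│ 13 │ 14 │ 15 │    │               
      ┃└────┴────┴────┴────┘               
      ┃Moves: 0                            
      ┃                                    
      ┃                                    


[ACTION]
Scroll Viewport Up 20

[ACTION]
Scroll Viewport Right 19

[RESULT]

                                           
                                           
                                           
                                           
                                           
                                           
                                           
                                           
                                           
━━━━━━━━━━━━━━━━━━━━━━━━┓                  
le                      ┃                  
────────────────────────┨                  
───┬────┐               ┃━━━━━━━━━━━━━━━┓  
 4 │  8 │               ┃               ┃  
───┼────┤               ┃───────────────┨  
 3 │ 12 │               ┃               ┃  
───┼────┤               ┃               ┃  
10 │  9 │               ┃               ┃  
───┼────┤               ┃               ┃  
15 │    │               ┃               ┃  
───┴────┘               ┃               ┃  
                        ┃               ┃  
                        ┃               ┃  
                        ┃               ┃  


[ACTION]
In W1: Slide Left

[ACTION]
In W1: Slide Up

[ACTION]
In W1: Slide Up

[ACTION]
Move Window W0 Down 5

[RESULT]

                                           
                                           
                                           
                                           
                                           
                                           
                                           
                                           
                                           
━━━━━━━━━━━━━━━━━━━━━━━━┓                  
le                      ┃                  
────────────────────────┨                  
───┬────┐               ┃                  
 4 │  8 │               ┃                  
───┼────┤               ┃                  
 3 │ 12 │               ┃━━━━━━━━━━━━━━━┓  
───┼────┤               ┃               ┃  
10 │  9 │               ┃───────────────┨  
───┼────┤               ┃               ┃  
15 │    │               ┃               ┃  
───┴────┘               ┃               ┃  
                        ┃               ┃  
                        ┃               ┃  
                        ┃               ┃  


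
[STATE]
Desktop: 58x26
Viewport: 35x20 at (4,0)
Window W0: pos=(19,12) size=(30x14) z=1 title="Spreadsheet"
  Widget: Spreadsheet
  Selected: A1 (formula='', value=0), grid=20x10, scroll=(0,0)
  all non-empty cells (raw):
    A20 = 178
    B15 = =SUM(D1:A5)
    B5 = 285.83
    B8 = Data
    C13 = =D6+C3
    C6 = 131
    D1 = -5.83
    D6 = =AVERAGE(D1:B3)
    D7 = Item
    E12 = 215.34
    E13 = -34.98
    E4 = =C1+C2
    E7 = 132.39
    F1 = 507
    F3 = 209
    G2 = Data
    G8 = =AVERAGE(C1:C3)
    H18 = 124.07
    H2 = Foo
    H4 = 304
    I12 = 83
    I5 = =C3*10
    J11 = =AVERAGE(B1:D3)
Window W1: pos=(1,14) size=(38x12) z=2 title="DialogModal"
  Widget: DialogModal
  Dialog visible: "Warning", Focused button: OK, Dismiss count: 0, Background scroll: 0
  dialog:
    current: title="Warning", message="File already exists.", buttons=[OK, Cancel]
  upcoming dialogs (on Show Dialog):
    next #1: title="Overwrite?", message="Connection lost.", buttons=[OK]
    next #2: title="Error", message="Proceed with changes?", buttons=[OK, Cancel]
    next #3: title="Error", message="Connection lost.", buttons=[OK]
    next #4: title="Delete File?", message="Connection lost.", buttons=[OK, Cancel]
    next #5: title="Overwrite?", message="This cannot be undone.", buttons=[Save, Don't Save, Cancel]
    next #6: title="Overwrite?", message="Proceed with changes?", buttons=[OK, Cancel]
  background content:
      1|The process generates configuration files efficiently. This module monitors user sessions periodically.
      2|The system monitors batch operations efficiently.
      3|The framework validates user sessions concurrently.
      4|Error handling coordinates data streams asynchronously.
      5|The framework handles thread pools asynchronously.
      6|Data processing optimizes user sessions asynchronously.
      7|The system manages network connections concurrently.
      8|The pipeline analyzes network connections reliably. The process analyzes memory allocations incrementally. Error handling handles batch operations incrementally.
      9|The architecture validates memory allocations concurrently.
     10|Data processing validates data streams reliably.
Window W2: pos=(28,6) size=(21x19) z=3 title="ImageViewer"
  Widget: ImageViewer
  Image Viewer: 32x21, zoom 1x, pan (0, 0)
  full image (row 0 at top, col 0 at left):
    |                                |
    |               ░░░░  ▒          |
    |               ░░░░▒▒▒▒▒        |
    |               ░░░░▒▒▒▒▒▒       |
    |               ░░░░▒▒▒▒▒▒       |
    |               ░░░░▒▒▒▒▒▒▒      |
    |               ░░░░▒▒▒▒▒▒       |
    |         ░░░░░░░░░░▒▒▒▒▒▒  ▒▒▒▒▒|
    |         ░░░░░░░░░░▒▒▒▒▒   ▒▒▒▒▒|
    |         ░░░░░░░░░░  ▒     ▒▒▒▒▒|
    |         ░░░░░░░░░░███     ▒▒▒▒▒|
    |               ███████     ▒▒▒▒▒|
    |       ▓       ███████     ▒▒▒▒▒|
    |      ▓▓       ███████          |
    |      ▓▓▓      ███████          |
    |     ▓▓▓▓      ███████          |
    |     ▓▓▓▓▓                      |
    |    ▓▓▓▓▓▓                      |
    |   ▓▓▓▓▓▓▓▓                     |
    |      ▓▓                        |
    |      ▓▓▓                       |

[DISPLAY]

                                   
                                   
                                   
                                   
                                   
                                   
                        ┏━━━━━━━━━━
                        ┃ ImageView
                        ┠──────────
                        ┃          
                        ┃          
                        ┃          
               ┏━━━━━━━━┃          
               ┃ Spreads┃          
━━━━━━━━━━━━━━━━━━━━━━━━┃          
ialogModal              ┃          
────────────────────────┃         ░
e process generates conf┃         ░
e sy┌───────────────────┃         ░
e fr│       Warning     ┃         ░


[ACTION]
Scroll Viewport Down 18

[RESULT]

                        ┏━━━━━━━━━━
                        ┃ ImageView
                        ┠──────────
                        ┃          
                        ┃          
                        ┃          
               ┏━━━━━━━━┃          
               ┃ Spreads┃          
━━━━━━━━━━━━━━━━━━━━━━━━┃          
ialogModal              ┃          
────────────────────────┃         ░
e process generates conf┃         ░
e sy┌───────────────────┃         ░
e fr│       Warning     ┃         ░
ror │ File already exist┃          
e fr│    [OK]  Cancel   ┃       ▓  
ta p└───────────────────┃      ▓▓  
e system manages network┃      ▓▓▓ 
e pipeline analyzes netw┗━━━━━━━━━━
━━━━━━━━━━━━━━━━━━━━━━━━━━━━━━━━━━┛


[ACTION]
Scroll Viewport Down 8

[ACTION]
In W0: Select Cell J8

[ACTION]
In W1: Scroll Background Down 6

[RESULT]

                        ┏━━━━━━━━━━
                        ┃ ImageView
                        ┠──────────
                        ┃          
                        ┃          
                        ┃          
               ┏━━━━━━━━┃          
               ┃ Spreads┃          
━━━━━━━━━━━━━━━━━━━━━━━━┃          
ialogModal              ┃          
────────────────────────┃         ░
e system manages network┃         ░
e pi┌───────────────────┃         ░
e ar│       Warning     ┃         ░
ta p│ File already exist┃          
    │    [OK]  Cancel   ┃       ▓  
    └───────────────────┃      ▓▓  
                        ┃      ▓▓▓ 
                        ┗━━━━━━━━━━
━━━━━━━━━━━━━━━━━━━━━━━━━━━━━━━━━━┛


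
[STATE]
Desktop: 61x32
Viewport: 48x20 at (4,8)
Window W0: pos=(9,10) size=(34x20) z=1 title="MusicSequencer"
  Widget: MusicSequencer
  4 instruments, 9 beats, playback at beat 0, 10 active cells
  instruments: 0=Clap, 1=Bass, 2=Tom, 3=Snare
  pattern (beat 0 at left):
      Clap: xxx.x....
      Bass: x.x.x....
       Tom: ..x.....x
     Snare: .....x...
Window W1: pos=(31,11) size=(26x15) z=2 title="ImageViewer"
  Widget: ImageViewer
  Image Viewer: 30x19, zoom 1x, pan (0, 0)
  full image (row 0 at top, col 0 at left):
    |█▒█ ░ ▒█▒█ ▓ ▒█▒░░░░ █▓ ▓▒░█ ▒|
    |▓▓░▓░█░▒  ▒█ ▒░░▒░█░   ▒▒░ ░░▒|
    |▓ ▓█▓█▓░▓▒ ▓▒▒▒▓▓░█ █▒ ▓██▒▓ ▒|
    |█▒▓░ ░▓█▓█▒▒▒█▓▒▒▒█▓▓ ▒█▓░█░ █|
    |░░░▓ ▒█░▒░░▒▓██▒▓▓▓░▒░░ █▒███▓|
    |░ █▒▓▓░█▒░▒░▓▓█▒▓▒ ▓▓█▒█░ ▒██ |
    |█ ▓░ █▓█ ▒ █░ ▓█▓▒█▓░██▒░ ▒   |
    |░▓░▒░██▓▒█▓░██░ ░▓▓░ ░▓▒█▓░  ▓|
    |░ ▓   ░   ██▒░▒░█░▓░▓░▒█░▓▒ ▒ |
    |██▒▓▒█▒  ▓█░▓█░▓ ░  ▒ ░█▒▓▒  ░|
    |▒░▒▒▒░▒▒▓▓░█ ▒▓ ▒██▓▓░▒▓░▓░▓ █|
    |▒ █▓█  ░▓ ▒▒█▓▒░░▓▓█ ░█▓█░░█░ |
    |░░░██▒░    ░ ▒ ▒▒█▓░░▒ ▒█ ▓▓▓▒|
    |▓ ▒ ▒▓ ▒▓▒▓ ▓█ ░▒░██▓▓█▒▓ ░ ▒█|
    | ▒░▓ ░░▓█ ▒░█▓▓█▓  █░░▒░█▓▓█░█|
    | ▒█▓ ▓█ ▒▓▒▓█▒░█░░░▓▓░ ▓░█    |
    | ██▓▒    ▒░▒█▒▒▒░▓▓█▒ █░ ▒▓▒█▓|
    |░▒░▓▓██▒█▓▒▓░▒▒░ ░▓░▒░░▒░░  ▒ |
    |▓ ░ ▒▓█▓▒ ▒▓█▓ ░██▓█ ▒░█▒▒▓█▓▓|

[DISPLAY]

                                                
                                                
     ┏━━━━━━━━━━━━━━━━━━━━━━━━━━━━━━━━┓         
     ┃ MusicSequencer      ┏━━━━━━━━━━━━━━━━━━━━
     ┠─────────────────────┃ ImageViewer        
     ┃      ▼12345678      ┠────────────────────
     ┃  Clap███·█····      ┃█▒█ ░ ▒█▒█ ▓ ▒█▒░░░░
     ┃  Bass█·█·█····      ┃▓▓░▓░█░▒  ▒█ ▒░░▒░█░
     ┃   Tom··█·····█      ┃▓ ▓█▓█▓░▓▒ ▓▒▒▒▓▓░█ 
     ┃ Snare·····█···      ┃█▒▓░ ░▓█▓█▒▒▒█▓▒▒▒█▓
     ┃                     ┃░░░▓ ▒█░▒░░▒▓██▒▓▓▓░
     ┃                     ┃░ █▒▓▓░█▒░▒░▓▓█▒▓▒ ▓
     ┃                     ┃█ ▓░ █▓█ ▒ █░ ▓█▓▒█▓
     ┃                     ┃░▓░▒░██▓▒█▓░██░ ░▓▓░
     ┃                     ┃░ ▓   ░   ██▒░▒░█░▓░
     ┃                     ┃██▒▓▒█▒  ▓█░▓█░▓ ░  
     ┃                     ┃▒░▒▒▒░▒▒▓▓░█ ▒▓ ▒██▓
     ┃                     ┗━━━━━━━━━━━━━━━━━━━━
     ┃                                ┃         
     ┃                                ┃         


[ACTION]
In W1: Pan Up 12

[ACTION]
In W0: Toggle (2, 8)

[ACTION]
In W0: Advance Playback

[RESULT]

                                                
                                                
     ┏━━━━━━━━━━━━━━━━━━━━━━━━━━━━━━━━┓         
     ┃ MusicSequencer      ┏━━━━━━━━━━━━━━━━━━━━
     ┠─────────────────────┃ ImageViewer        
     ┃      0▼2345678      ┠────────────────────
     ┃  Clap███·█····      ┃█▒█ ░ ▒█▒█ ▓ ▒█▒░░░░
     ┃  Bass█·█·█····      ┃▓▓░▓░█░▒  ▒█ ▒░░▒░█░
     ┃   Tom··█······      ┃▓ ▓█▓█▓░▓▒ ▓▒▒▒▓▓░█ 
     ┃ Snare·····█···      ┃█▒▓░ ░▓█▓█▒▒▒█▓▒▒▒█▓
     ┃                     ┃░░░▓ ▒█░▒░░▒▓██▒▓▓▓░
     ┃                     ┃░ █▒▓▓░█▒░▒░▓▓█▒▓▒ ▓
     ┃                     ┃█ ▓░ █▓█ ▒ █░ ▓█▓▒█▓
     ┃                     ┃░▓░▒░██▓▒█▓░██░ ░▓▓░
     ┃                     ┃░ ▓   ░   ██▒░▒░█░▓░
     ┃                     ┃██▒▓▒█▒  ▓█░▓█░▓ ░  
     ┃                     ┃▒░▒▒▒░▒▒▓▓░█ ▒▓ ▒██▓
     ┃                     ┗━━━━━━━━━━━━━━━━━━━━
     ┃                                ┃         
     ┃                                ┃         


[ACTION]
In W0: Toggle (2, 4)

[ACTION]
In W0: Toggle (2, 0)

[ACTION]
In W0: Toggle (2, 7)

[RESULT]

                                                
                                                
     ┏━━━━━━━━━━━━━━━━━━━━━━━━━━━━━━━━┓         
     ┃ MusicSequencer      ┏━━━━━━━━━━━━━━━━━━━━
     ┠─────────────────────┃ ImageViewer        
     ┃      0▼2345678      ┠────────────────────
     ┃  Clap███·█····      ┃█▒█ ░ ▒█▒█ ▓ ▒█▒░░░░
     ┃  Bass█·█·█····      ┃▓▓░▓░█░▒  ▒█ ▒░░▒░█░
     ┃   Tom█·█·█··█·      ┃▓ ▓█▓█▓░▓▒ ▓▒▒▒▓▓░█ 
     ┃ Snare·····█···      ┃█▒▓░ ░▓█▓█▒▒▒█▓▒▒▒█▓
     ┃                     ┃░░░▓ ▒█░▒░░▒▓██▒▓▓▓░
     ┃                     ┃░ █▒▓▓░█▒░▒░▓▓█▒▓▒ ▓
     ┃                     ┃█ ▓░ █▓█ ▒ █░ ▓█▓▒█▓
     ┃                     ┃░▓░▒░██▓▒█▓░██░ ░▓▓░
     ┃                     ┃░ ▓   ░   ██▒░▒░█░▓░
     ┃                     ┃██▒▓▒█▒  ▓█░▓█░▓ ░  
     ┃                     ┃▒░▒▒▒░▒▒▓▓░█ ▒▓ ▒██▓
     ┃                     ┗━━━━━━━━━━━━━━━━━━━━
     ┃                                ┃         
     ┃                                ┃         
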